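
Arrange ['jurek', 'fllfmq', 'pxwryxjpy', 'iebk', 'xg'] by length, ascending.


Compute lengths:
  'jurek' has length 5
  'fllfmq' has length 6
  'pxwryxjpy' has length 9
  'iebk' has length 4
  'xg' has length 2
Lengths in increasing order: 2 < 4 < 5 < 6 < 9
Listing the words in that order gives the answer.
Final answer: ['xg', 'iebk', 'jurek', 'fllfmq', 'pxwryxjpy']


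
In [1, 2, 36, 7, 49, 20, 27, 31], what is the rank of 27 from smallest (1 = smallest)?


Sort ascending: [1, 2, 7, 20, 27, 31, 36, 49]
Find 27 in the sorted list.
27 is at position 5 (1-indexed).
Final answer: 5


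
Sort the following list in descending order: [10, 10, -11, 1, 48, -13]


Original list: [10, 10, -11, 1, 48, -13]
Repeatedly take the largest remaining element:
  Remaining [10, 10, -11, 1, 48, -13] -> largest is 48
  Remaining [10, 10, -11, 1, -13] -> largest is 10
  Remaining [10, -11, 1, -13] -> largest is 10
  Remaining [-11, 1, -13] -> largest is 1
  Remaining [-11, -13] -> largest is -11
  Remaining [-13] -> largest is -13
Collecting the picks in order gives the descending list.
Final answer: [48, 10, 10, 1, -11, -13]


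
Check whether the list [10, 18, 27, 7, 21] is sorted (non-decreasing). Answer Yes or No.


Check consecutive pairs:
  10 <= 18? True
  18 <= 27? True
  27 <= 7? False
  7 <= 21? True
1 consecutive pair(s) are out of order, so the list is not sorted.
Final answer: No


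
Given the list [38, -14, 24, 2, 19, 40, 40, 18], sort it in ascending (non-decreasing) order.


Original list: [38, -14, 24, 2, 19, 40, 40, 18]
Repeatedly take the smallest remaining element:
  Remaining [38, -14, 24, 2, 19, 40, 40, 18] -> smallest is -14
  Remaining [38, 24, 2, 19, 40, 40, 18] -> smallest is 2
  Remaining [38, 24, 19, 40, 40, 18] -> smallest is 18
  Remaining [38, 24, 19, 40, 40] -> smallest is 19
  Remaining [38, 24, 40, 40] -> smallest is 24
  Remaining [38, 40, 40] -> smallest is 38
  Remaining [40, 40] -> smallest is 40
  Remaining [40] -> smallest is 40
Collecting the picks in order gives the sorted list.
Final answer: [-14, 2, 18, 19, 24, 38, 40, 40]


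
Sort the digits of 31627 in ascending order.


The number 31627 has digits: 3, 1, 6, 2, 7
Sorted: 1, 2, 3, 6, 7
Joining the sorted digits gives the result.
Final answer: 12367


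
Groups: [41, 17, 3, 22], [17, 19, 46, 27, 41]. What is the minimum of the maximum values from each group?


Find max of each group:
  Group 1: [41, 17, 3, 22] -> max = 41
  Group 2: [17, 19, 46, 27, 41] -> max = 46
Maxes: [41, 46]
Minimum of maxes = 41
Final answer: 41


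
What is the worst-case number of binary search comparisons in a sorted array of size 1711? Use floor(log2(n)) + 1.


Binary search halves the search space each step.
Maximum comparisons = floor(log2(1711)) + 1
log2(1711) = 10.7406
floor(log2(1711)) = 10, so 10 + 1 = 11
Final answer: 11


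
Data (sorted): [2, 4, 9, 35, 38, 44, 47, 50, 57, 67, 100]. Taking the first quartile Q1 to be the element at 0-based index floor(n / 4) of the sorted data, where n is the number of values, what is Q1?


The list has n = 11 elements.
Q1 index = floor(11 / 4) = floor(2.75) = 2
Counting from index 0 in the sorted data, the element at index 2 is 9.
Final answer: 9


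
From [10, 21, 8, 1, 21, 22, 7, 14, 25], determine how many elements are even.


Check each element:
  10 is even
  21 is odd
  8 is even
  1 is odd
  21 is odd
  22 is even
  7 is odd
  14 is even
  25 is odd
Evens: [10, 8, 22, 14]
Count of evens = 4
Final answer: 4


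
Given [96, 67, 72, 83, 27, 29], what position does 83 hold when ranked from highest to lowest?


Sort descending: [96, 83, 72, 67, 29, 27]
Find 83 in the sorted list.
83 is at position 2.
Final answer: 2


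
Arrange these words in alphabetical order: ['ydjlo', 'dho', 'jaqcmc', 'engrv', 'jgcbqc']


Compare strings character by character (the first differing letter decides):
  'dho' < 'engrv' since 'd' < 'e' at position 1
  'engrv' < 'jaqcmc' since 'e' < 'j' at position 1
  'jaqcmc' < 'jgcbqc' since 'a' < 'g' at position 2
  'jgcbqc' < 'ydjlo' since 'j' < 'y' at position 1
Chaining these comparisons gives the alphabetical order.
Final answer: ['dho', 'engrv', 'jaqcmc', 'jgcbqc', 'ydjlo']


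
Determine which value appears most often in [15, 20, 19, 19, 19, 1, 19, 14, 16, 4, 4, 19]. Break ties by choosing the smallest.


Count the frequency of each value:
  1 appears 1 time(s)
  4 appears 2 time(s)
  14 appears 1 time(s)
  15 appears 1 time(s)
  16 appears 1 time(s)
  19 appears 5 time(s)
  20 appears 1 time(s)
Maximum frequency is 5.
Only 19 reaches that frequency, so it is the mode.
Final answer: 19


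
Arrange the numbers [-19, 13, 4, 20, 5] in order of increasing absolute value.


Compute absolute values:
  |-19| = 19
  |13| = 13
  |4| = 4
  |20| = 20
  |5| = 5
Absolute values in increasing order: 4 < 5 < 13 < 19 < 20
Listing the original numbers in that order gives the answer.
Final answer: [4, 5, 13, -19, 20]


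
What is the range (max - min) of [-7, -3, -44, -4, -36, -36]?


Maximum value: -3
Minimum value: -44
Range = -3 - (-44) = 41
Final answer: 41


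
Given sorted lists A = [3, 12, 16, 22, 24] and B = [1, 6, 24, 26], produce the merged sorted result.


List A: [3, 12, 16, 22, 24]
List B: [1, 6, 24, 26]
Repeatedly compare the front elements and take the smaller:
  3 vs 1 -> take 1
  3 vs 6 -> take 3
  12 vs 6 -> take 6
  12 vs 24 -> take 12
  16 vs 24 -> take 16
  22 vs 24 -> take 22
  24 vs 24 -> take 24
  A is exhausted; append the rest of B: [24, 26]
Final answer: [1, 3, 6, 12, 16, 22, 24, 24, 26]


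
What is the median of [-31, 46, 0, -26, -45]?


First, sort the list: [-45, -31, -26, 0, 46]
The list has 5 elements (odd count).
The middle index is 2 (0-based), and the element there is -26.
Final answer: -26


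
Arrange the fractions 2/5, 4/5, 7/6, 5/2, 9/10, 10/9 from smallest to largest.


Convert to decimal for comparison:
  2/5 = 0.4
  4/5 = 0.8
  7/6 = 1.1667
  5/2 = 2.5
  9/10 = 0.9
  10/9 = 1.1111
Decimals in increasing order: 0.4 < 0.8 < 0.9 < 1.1111 < 1.1667 < 2.5
Writing each back as its fraction gives the sorted order.
Final answer: 2/5, 4/5, 9/10, 10/9, 7/6, 5/2


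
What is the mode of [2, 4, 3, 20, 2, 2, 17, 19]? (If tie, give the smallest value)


Count the frequency of each value:
  2 appears 3 time(s)
  3 appears 1 time(s)
  4 appears 1 time(s)
  17 appears 1 time(s)
  19 appears 1 time(s)
  20 appears 1 time(s)
Maximum frequency is 3.
Only 2 reaches that frequency, so it is the mode.
Final answer: 2


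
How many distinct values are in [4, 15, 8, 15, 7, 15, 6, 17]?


List all unique values:
Distinct values: [4, 6, 7, 8, 15, 17]
Count = 6
Final answer: 6


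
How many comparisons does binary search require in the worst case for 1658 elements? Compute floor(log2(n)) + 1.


Binary search halves the search space each step.
Maximum comparisons = floor(log2(1658)) + 1
log2(1658) = 10.6952
floor(log2(1658)) = 10, so 10 + 1 = 11
Final answer: 11


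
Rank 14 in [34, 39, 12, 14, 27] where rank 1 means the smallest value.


Sort ascending: [12, 14, 27, 34, 39]
Find 14 in the sorted list.
14 is at position 2 (1-indexed).
Final answer: 2


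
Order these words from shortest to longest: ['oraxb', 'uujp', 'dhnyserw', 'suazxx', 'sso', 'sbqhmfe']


Compute lengths:
  'oraxb' has length 5
  'uujp' has length 4
  'dhnyserw' has length 8
  'suazxx' has length 6
  'sso' has length 3
  'sbqhmfe' has length 7
Lengths in increasing order: 3 < 4 < 5 < 6 < 7 < 8
Listing the words in that order gives the answer.
Final answer: ['sso', 'uujp', 'oraxb', 'suazxx', 'sbqhmfe', 'dhnyserw']


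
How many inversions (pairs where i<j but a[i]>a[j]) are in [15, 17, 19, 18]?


For each element, count the later elements that are smaller than it:
  15 (index 0): smaller elements after it = [] -> 0
  17 (index 1): smaller elements after it = [] -> 0
  19 (index 2): smaller elements after it = [18] -> 1
Total inversions = 0 + 0 + 1 = 1
Final answer: 1


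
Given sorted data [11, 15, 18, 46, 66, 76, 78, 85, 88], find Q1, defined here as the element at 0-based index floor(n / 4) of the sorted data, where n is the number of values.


The list has n = 9 elements.
Q1 index = floor(9 / 4) = floor(2.25) = 2
Counting from index 0 in the sorted data, the element at index 2 is 18.
Final answer: 18


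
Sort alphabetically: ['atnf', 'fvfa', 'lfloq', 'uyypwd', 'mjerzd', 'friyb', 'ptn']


Compare strings character by character (the first differing letter decides):
  'atnf' < 'friyb' since 'a' < 'f' at position 1
  'friyb' < 'fvfa' since 'r' < 'v' at position 2
  'fvfa' < 'lfloq' since 'f' < 'l' at position 1
  'lfloq' < 'mjerzd' since 'l' < 'm' at position 1
  'mjerzd' < 'ptn' since 'm' < 'p' at position 1
  'ptn' < 'uyypwd' since 'p' < 'u' at position 1
Chaining these comparisons gives the alphabetical order.
Final answer: ['atnf', 'friyb', 'fvfa', 'lfloq', 'mjerzd', 'ptn', 'uyypwd']


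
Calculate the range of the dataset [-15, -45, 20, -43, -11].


Maximum value: 20
Minimum value: -45
Range = 20 - (-45) = 65
Final answer: 65


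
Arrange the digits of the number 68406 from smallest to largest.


The number 68406 has digits: 6, 8, 4, 0, 6
Sorted: 0, 4, 6, 6, 8
Joining the sorted digits gives the result.
Final answer: 04668


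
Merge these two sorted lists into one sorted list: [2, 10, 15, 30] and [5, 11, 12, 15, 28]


List A: [2, 10, 15, 30]
List B: [5, 11, 12, 15, 28]
Repeatedly compare the front elements and take the smaller:
  2 vs 5 -> take 2
  10 vs 5 -> take 5
  10 vs 11 -> take 10
  15 vs 11 -> take 11
  15 vs 12 -> take 12
  15 vs 15 -> take 15
  30 vs 15 -> take 15
  30 vs 28 -> take 28
  B is exhausted; append the rest of A: [30]
Final answer: [2, 5, 10, 11, 12, 15, 15, 28, 30]


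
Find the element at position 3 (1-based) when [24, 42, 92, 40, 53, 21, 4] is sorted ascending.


Sort ascending: [4, 21, 24, 40, 42, 53, 92]
The 3rd element (1-indexed) is at index 2.
Value = 24
Final answer: 24


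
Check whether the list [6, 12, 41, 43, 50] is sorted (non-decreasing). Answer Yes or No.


Check consecutive pairs:
  6 <= 12? True
  12 <= 41? True
  41 <= 43? True
  43 <= 50? True
Every consecutive pair is in order, so the list is non-decreasing.
Final answer: Yes


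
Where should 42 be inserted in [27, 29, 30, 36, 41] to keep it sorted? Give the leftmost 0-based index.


List is sorted: [27, 29, 30, 36, 41]
We need the leftmost position where 42 can be inserted, i.e. the first index whose element is >= 42 (or the end of the list if none is).
Binary search with low=0, high=5 (0-based indices):
  low=0, high=5, mid=2: a[2]=30 < 42, so low = 3
  low=3, high=5, mid=4: a[4]=41 < 42, so low = 5
Now low = high = 5, so the insertion index is 5.
Final answer: 5


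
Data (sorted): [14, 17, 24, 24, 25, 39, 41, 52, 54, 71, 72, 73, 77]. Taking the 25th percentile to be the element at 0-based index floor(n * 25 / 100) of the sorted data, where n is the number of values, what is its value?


The dataset has n = 13 elements.
Index = floor(13 * 25 / 100) = floor(325 / 100) = floor(3.25) = 3
Counting from index 0 in the sorted data, the element at index 3 is 24.
Final answer: 24


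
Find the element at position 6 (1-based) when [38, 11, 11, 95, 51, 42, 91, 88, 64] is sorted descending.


Sort descending: [95, 91, 88, 64, 51, 42, 38, 11, 11]
The 6th element (1-indexed) is at index 5.
Value = 42
Final answer: 42


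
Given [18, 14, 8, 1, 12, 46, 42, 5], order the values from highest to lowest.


Original list: [18, 14, 8, 1, 12, 46, 42, 5]
Repeatedly take the largest remaining element:
  Remaining [18, 14, 8, 1, 12, 46, 42, 5] -> largest is 46
  Remaining [18, 14, 8, 1, 12, 42, 5] -> largest is 42
  Remaining [18, 14, 8, 1, 12, 5] -> largest is 18
  Remaining [14, 8, 1, 12, 5] -> largest is 14
  Remaining [8, 1, 12, 5] -> largest is 12
  Remaining [8, 1, 5] -> largest is 8
  Remaining [1, 5] -> largest is 5
  Remaining [1] -> largest is 1
Collecting the picks in order gives the descending list.
Final answer: [46, 42, 18, 14, 12, 8, 5, 1]


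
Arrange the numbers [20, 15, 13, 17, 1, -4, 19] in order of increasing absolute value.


Compute absolute values:
  |20| = 20
  |15| = 15
  |13| = 13
  |17| = 17
  |1| = 1
  |-4| = 4
  |19| = 19
Absolute values in increasing order: 1 < 4 < 13 < 15 < 17 < 19 < 20
Listing the original numbers in that order gives the answer.
Final answer: [1, -4, 13, 15, 17, 19, 20]


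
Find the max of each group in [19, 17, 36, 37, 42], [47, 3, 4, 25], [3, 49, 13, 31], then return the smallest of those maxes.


Find max of each group:
  Group 1: [19, 17, 36, 37, 42] -> max = 42
  Group 2: [47, 3, 4, 25] -> max = 47
  Group 3: [3, 49, 13, 31] -> max = 49
Maxes: [42, 47, 49]
Minimum of maxes = 42
Final answer: 42


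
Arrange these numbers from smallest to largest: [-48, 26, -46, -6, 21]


Original list: [-48, 26, -46, -6, 21]
Repeatedly take the smallest remaining element:
  Remaining [-48, 26, -46, -6, 21] -> smallest is -48
  Remaining [26, -46, -6, 21] -> smallest is -46
  Remaining [26, -6, 21] -> smallest is -6
  Remaining [26, 21] -> smallest is 21
  Remaining [26] -> smallest is 26
Collecting the picks in order gives the sorted list.
Final answer: [-48, -46, -6, 21, 26]


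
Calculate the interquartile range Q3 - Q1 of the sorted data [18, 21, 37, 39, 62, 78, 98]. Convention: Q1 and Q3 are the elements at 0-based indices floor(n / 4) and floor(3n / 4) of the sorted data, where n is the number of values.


The data has n = 7 elements.
Q1 index = floor(7 / 4) = floor(1.75) = 1; Q3 index = floor(3 * 7 / 4) = floor(5.25) = 5
Q1 = element at index 1 = 21
Q3 = element at index 5 = 78
IQR = 78 - 21 = 57
Final answer: 57


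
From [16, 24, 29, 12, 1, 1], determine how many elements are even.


Check each element:
  16 is even
  24 is even
  29 is odd
  12 is even
  1 is odd
  1 is odd
Evens: [16, 24, 12]
Count of evens = 3
Final answer: 3


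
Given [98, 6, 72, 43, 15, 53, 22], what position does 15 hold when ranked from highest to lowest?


Sort descending: [98, 72, 53, 43, 22, 15, 6]
Find 15 in the sorted list.
15 is at position 6.
Final answer: 6


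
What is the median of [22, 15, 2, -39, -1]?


First, sort the list: [-39, -1, 2, 15, 22]
The list has 5 elements (odd count).
The middle index is 2 (0-based), and the element there is 2.
Final answer: 2


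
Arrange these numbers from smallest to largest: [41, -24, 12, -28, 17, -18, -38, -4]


Original list: [41, -24, 12, -28, 17, -18, -38, -4]
Repeatedly take the smallest remaining element:
  Remaining [41, -24, 12, -28, 17, -18, -38, -4] -> smallest is -38
  Remaining [41, -24, 12, -28, 17, -18, -4] -> smallest is -28
  Remaining [41, -24, 12, 17, -18, -4] -> smallest is -24
  Remaining [41, 12, 17, -18, -4] -> smallest is -18
  Remaining [41, 12, 17, -4] -> smallest is -4
  Remaining [41, 12, 17] -> smallest is 12
  Remaining [41, 17] -> smallest is 17
  Remaining [41] -> smallest is 41
Collecting the picks in order gives the sorted list.
Final answer: [-38, -28, -24, -18, -4, 12, 17, 41]


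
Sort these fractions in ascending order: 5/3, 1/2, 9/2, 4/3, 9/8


Convert to decimal for comparison:
  5/3 = 1.6667
  1/2 = 0.5
  9/2 = 4.5
  4/3 = 1.3333
  9/8 = 1.125
Decimals in increasing order: 0.5 < 1.125 < 1.3333 < 1.6667 < 4.5
Writing each back as its fraction gives the sorted order.
Final answer: 1/2, 9/8, 4/3, 5/3, 9/2


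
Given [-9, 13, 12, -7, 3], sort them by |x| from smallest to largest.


Compute absolute values:
  |-9| = 9
  |13| = 13
  |12| = 12
  |-7| = 7
  |3| = 3
Absolute values in increasing order: 3 < 7 < 9 < 12 < 13
Listing the original numbers in that order gives the answer.
Final answer: [3, -7, -9, 12, 13]


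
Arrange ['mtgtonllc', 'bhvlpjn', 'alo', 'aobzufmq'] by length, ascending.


Compute lengths:
  'mtgtonllc' has length 9
  'bhvlpjn' has length 7
  'alo' has length 3
  'aobzufmq' has length 8
Lengths in increasing order: 3 < 7 < 8 < 9
Listing the words in that order gives the answer.
Final answer: ['alo', 'bhvlpjn', 'aobzufmq', 'mtgtonllc']


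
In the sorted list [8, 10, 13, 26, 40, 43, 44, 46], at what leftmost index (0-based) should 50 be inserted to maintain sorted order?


List is sorted: [8, 10, 13, 26, 40, 43, 44, 46]
We need the leftmost position where 50 can be inserted, i.e. the first index whose element is >= 50 (or the end of the list if none is).
Binary search with low=0, high=8 (0-based indices):
  low=0, high=8, mid=4: a[4]=40 < 50, so low = 5
  low=5, high=8, mid=6: a[6]=44 < 50, so low = 7
  low=7, high=8, mid=7: a[7]=46 < 50, so low = 8
Now low = high = 8, so the insertion index is 8.
Final answer: 8


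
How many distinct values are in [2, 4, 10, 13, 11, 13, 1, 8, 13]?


List all unique values:
Distinct values: [1, 2, 4, 8, 10, 11, 13]
Count = 7
Final answer: 7


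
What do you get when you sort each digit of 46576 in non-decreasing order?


The number 46576 has digits: 4, 6, 5, 7, 6
Sorted: 4, 5, 6, 6, 7
Joining the sorted digits gives the result.
Final answer: 45667


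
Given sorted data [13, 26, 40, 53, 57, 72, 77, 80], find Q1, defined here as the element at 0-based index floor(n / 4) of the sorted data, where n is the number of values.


The list has n = 8 elements.
Q1 index = floor(8 / 4) = floor(2) = 2
Counting from index 0 in the sorted data, the element at index 2 is 40.
Final answer: 40


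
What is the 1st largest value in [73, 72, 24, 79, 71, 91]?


Sort descending: [91, 79, 73, 72, 71, 24]
The 1st element (1-indexed) is at index 0.
Value = 91
Final answer: 91


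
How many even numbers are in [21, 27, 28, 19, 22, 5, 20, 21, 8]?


Check each element:
  21 is odd
  27 is odd
  28 is even
  19 is odd
  22 is even
  5 is odd
  20 is even
  21 is odd
  8 is even
Evens: [28, 22, 20, 8]
Count of evens = 4
Final answer: 4


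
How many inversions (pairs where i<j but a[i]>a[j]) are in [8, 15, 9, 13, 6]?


For each element, count the later elements that are smaller than it:
  8 (index 0): smaller elements after it = [6] -> 1
  15 (index 1): smaller elements after it = [9, 13, 6] -> 3
  9 (index 2): smaller elements after it = [6] -> 1
  13 (index 3): smaller elements after it = [6] -> 1
Total inversions = 1 + 3 + 1 + 1 = 6
Final answer: 6


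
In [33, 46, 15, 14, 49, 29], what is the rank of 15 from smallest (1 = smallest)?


Sort ascending: [14, 15, 29, 33, 46, 49]
Find 15 in the sorted list.
15 is at position 2 (1-indexed).
Final answer: 2


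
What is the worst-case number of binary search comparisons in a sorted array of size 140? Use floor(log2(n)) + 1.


Binary search halves the search space each step.
Maximum comparisons = floor(log2(140)) + 1
log2(140) = 7.1293
floor(log2(140)) = 7, so 7 + 1 = 8
Final answer: 8


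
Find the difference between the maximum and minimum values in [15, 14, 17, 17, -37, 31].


Maximum value: 31
Minimum value: -37
Range = 31 - (-37) = 68
Final answer: 68


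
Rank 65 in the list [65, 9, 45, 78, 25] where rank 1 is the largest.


Sort descending: [78, 65, 45, 25, 9]
Find 65 in the sorted list.
65 is at position 2.
Final answer: 2


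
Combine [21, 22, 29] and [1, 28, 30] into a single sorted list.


List A: [21, 22, 29]
List B: [1, 28, 30]
Repeatedly compare the front elements and take the smaller:
  21 vs 1 -> take 1
  21 vs 28 -> take 21
  22 vs 28 -> take 22
  29 vs 28 -> take 28
  29 vs 30 -> take 29
  A is exhausted; append the rest of B: [30]
Final answer: [1, 21, 22, 28, 29, 30]


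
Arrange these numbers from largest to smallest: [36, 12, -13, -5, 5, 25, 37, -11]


Original list: [36, 12, -13, -5, 5, 25, 37, -11]
Repeatedly take the largest remaining element:
  Remaining [36, 12, -13, -5, 5, 25, 37, -11] -> largest is 37
  Remaining [36, 12, -13, -5, 5, 25, -11] -> largest is 36
  Remaining [12, -13, -5, 5, 25, -11] -> largest is 25
  Remaining [12, -13, -5, 5, -11] -> largest is 12
  Remaining [-13, -5, 5, -11] -> largest is 5
  Remaining [-13, -5, -11] -> largest is -5
  Remaining [-13, -11] -> largest is -11
  Remaining [-13] -> largest is -13
Collecting the picks in order gives the descending list.
Final answer: [37, 36, 25, 12, 5, -5, -11, -13]


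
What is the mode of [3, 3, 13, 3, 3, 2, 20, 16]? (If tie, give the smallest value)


Count the frequency of each value:
  2 appears 1 time(s)
  3 appears 4 time(s)
  13 appears 1 time(s)
  16 appears 1 time(s)
  20 appears 1 time(s)
Maximum frequency is 4.
Only 3 reaches that frequency, so it is the mode.
Final answer: 3


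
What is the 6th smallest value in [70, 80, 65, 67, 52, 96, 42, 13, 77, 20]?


Sort ascending: [13, 20, 42, 52, 65, 67, 70, 77, 80, 96]
The 6th element (1-indexed) is at index 5.
Value = 67
Final answer: 67


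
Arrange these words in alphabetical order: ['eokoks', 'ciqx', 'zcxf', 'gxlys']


Compare strings character by character (the first differing letter decides):
  'ciqx' < 'eokoks' since 'c' < 'e' at position 1
  'eokoks' < 'gxlys' since 'e' < 'g' at position 1
  'gxlys' < 'zcxf' since 'g' < 'z' at position 1
Chaining these comparisons gives the alphabetical order.
Final answer: ['ciqx', 'eokoks', 'gxlys', 'zcxf']


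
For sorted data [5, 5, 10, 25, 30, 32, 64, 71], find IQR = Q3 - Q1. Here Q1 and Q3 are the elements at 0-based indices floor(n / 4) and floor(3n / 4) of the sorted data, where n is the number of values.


The data has n = 8 elements.
Q1 index = floor(8 / 4) = floor(2) = 2; Q3 index = floor(3 * 8 / 4) = floor(6) = 6
Q1 = element at index 2 = 10
Q3 = element at index 6 = 64
IQR = 64 - 10 = 54
Final answer: 54


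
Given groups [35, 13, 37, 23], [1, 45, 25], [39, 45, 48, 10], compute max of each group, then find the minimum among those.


Find max of each group:
  Group 1: [35, 13, 37, 23] -> max = 37
  Group 2: [1, 45, 25] -> max = 45
  Group 3: [39, 45, 48, 10] -> max = 48
Maxes: [37, 45, 48]
Minimum of maxes = 37
Final answer: 37


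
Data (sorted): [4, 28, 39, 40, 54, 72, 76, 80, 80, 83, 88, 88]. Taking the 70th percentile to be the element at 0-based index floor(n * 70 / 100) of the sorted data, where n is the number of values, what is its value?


The dataset has n = 12 elements.
Index = floor(12 * 70 / 100) = floor(840 / 100) = floor(8.4) = 8
Counting from index 0 in the sorted data, the element at index 8 is 80.
Final answer: 80


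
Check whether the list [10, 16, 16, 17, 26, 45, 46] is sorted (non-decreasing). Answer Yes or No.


Check consecutive pairs:
  10 <= 16? True
  16 <= 16? True
  16 <= 17? True
  17 <= 26? True
  26 <= 45? True
  45 <= 46? True
Every consecutive pair is in order, so the list is non-decreasing.
Final answer: Yes


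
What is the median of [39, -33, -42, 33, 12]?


First, sort the list: [-42, -33, 12, 33, 39]
The list has 5 elements (odd count).
The middle index is 2 (0-based), and the element there is 12.
Final answer: 12


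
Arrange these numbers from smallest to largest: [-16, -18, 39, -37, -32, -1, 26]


Original list: [-16, -18, 39, -37, -32, -1, 26]
Repeatedly take the smallest remaining element:
  Remaining [-16, -18, 39, -37, -32, -1, 26] -> smallest is -37
  Remaining [-16, -18, 39, -32, -1, 26] -> smallest is -32
  Remaining [-16, -18, 39, -1, 26] -> smallest is -18
  Remaining [-16, 39, -1, 26] -> smallest is -16
  Remaining [39, -1, 26] -> smallest is -1
  Remaining [39, 26] -> smallest is 26
  Remaining [39] -> smallest is 39
Collecting the picks in order gives the sorted list.
Final answer: [-37, -32, -18, -16, -1, 26, 39]


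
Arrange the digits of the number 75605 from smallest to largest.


The number 75605 has digits: 7, 5, 6, 0, 5
Sorted: 0, 5, 5, 6, 7
Joining the sorted digits gives the result.
Final answer: 05567


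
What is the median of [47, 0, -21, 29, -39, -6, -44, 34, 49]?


First, sort the list: [-44, -39, -21, -6, 0, 29, 34, 47, 49]
The list has 9 elements (odd count).
The middle index is 4 (0-based), and the element there is 0.
Final answer: 0


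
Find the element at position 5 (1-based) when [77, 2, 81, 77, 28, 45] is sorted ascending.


Sort ascending: [2, 28, 45, 77, 77, 81]
The 5th element (1-indexed) is at index 4.
Value = 77
Final answer: 77


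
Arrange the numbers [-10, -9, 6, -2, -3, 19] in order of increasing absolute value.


Compute absolute values:
  |-10| = 10
  |-9| = 9
  |6| = 6
  |-2| = 2
  |-3| = 3
  |19| = 19
Absolute values in increasing order: 2 < 3 < 6 < 9 < 10 < 19
Listing the original numbers in that order gives the answer.
Final answer: [-2, -3, 6, -9, -10, 19]


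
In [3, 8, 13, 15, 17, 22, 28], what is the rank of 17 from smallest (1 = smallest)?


Sort ascending: [3, 8, 13, 15, 17, 22, 28]
Find 17 in the sorted list.
17 is at position 5 (1-indexed).
Final answer: 5


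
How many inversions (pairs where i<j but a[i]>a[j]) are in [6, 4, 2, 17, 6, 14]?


For each element, count the later elements that are smaller than it:
  6 (index 0): smaller elements after it = [4, 2] -> 2
  4 (index 1): smaller elements after it = [2] -> 1
  2 (index 2): smaller elements after it = [] -> 0
  17 (index 3): smaller elements after it = [6, 14] -> 2
  6 (index 4): smaller elements after it = [] -> 0
Total inversions = 2 + 1 + 0 + 2 + 0 = 5
Final answer: 5


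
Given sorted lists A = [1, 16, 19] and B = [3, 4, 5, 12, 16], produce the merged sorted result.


List A: [1, 16, 19]
List B: [3, 4, 5, 12, 16]
Repeatedly compare the front elements and take the smaller:
  1 vs 3 -> take 1
  16 vs 3 -> take 3
  16 vs 4 -> take 4
  16 vs 5 -> take 5
  16 vs 12 -> take 12
  16 vs 16 -> take 16
  19 vs 16 -> take 16
  B is exhausted; append the rest of A: [19]
Final answer: [1, 3, 4, 5, 12, 16, 16, 19]


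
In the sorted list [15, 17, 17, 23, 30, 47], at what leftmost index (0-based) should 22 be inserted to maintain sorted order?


List is sorted: [15, 17, 17, 23, 30, 47]
We need the leftmost position where 22 can be inserted, i.e. the first index whose element is >= 22 (or the end of the list if none is).
Binary search with low=0, high=6 (0-based indices):
  low=0, high=6, mid=3: a[3]=23 >= 22, so high = 3
  low=0, high=3, mid=1: a[1]=17 < 22, so low = 2
  low=2, high=3, mid=2: a[2]=17 < 22, so low = 3
Now low = high = 3, so the insertion index is 3.
Final answer: 3


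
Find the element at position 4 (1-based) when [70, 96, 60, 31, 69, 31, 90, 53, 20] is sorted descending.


Sort descending: [96, 90, 70, 69, 60, 53, 31, 31, 20]
The 4th element (1-indexed) is at index 3.
Value = 69
Final answer: 69


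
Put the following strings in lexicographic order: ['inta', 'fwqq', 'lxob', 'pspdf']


Compare strings character by character (the first differing letter decides):
  'fwqq' < 'inta' since 'f' < 'i' at position 1
  'inta' < 'lxob' since 'i' < 'l' at position 1
  'lxob' < 'pspdf' since 'l' < 'p' at position 1
Chaining these comparisons gives the alphabetical order.
Final answer: ['fwqq', 'inta', 'lxob', 'pspdf']


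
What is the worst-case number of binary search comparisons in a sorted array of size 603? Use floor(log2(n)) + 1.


Binary search halves the search space each step.
Maximum comparisons = floor(log2(603)) + 1
log2(603) = 9.236
floor(log2(603)) = 9, so 9 + 1 = 10
Final answer: 10


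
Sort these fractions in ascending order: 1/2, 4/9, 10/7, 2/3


Convert to decimal for comparison:
  1/2 = 0.5
  4/9 = 0.4444
  10/7 = 1.4286
  2/3 = 0.6667
Decimals in increasing order: 0.4444 < 0.5 < 0.6667 < 1.4286
Writing each back as its fraction gives the sorted order.
Final answer: 4/9, 1/2, 2/3, 10/7


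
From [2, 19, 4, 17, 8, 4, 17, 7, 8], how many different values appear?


List all unique values:
Distinct values: [2, 4, 7, 8, 17, 19]
Count = 6
Final answer: 6


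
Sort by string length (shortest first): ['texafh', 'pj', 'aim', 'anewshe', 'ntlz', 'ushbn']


Compute lengths:
  'texafh' has length 6
  'pj' has length 2
  'aim' has length 3
  'anewshe' has length 7
  'ntlz' has length 4
  'ushbn' has length 5
Lengths in increasing order: 2 < 3 < 4 < 5 < 6 < 7
Listing the words in that order gives the answer.
Final answer: ['pj', 'aim', 'ntlz', 'ushbn', 'texafh', 'anewshe']


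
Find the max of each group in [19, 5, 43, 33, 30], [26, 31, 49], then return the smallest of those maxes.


Find max of each group:
  Group 1: [19, 5, 43, 33, 30] -> max = 43
  Group 2: [26, 31, 49] -> max = 49
Maxes: [43, 49]
Minimum of maxes = 43
Final answer: 43


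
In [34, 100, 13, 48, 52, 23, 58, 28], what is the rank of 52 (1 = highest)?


Sort descending: [100, 58, 52, 48, 34, 28, 23, 13]
Find 52 in the sorted list.
52 is at position 3.
Final answer: 3


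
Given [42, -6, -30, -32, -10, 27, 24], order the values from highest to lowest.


Original list: [42, -6, -30, -32, -10, 27, 24]
Repeatedly take the largest remaining element:
  Remaining [42, -6, -30, -32, -10, 27, 24] -> largest is 42
  Remaining [-6, -30, -32, -10, 27, 24] -> largest is 27
  Remaining [-6, -30, -32, -10, 24] -> largest is 24
  Remaining [-6, -30, -32, -10] -> largest is -6
  Remaining [-30, -32, -10] -> largest is -10
  Remaining [-30, -32] -> largest is -30
  Remaining [-32] -> largest is -32
Collecting the picks in order gives the descending list.
Final answer: [42, 27, 24, -6, -10, -30, -32]


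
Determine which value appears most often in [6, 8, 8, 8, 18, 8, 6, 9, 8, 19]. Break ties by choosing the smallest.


Count the frequency of each value:
  6 appears 2 time(s)
  8 appears 5 time(s)
  9 appears 1 time(s)
  18 appears 1 time(s)
  19 appears 1 time(s)
Maximum frequency is 5.
Only 8 reaches that frequency, so it is the mode.
Final answer: 8


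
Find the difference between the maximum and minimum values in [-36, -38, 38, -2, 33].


Maximum value: 38
Minimum value: -38
Range = 38 - (-38) = 76
Final answer: 76


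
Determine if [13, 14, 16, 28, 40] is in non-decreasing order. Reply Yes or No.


Check consecutive pairs:
  13 <= 14? True
  14 <= 16? True
  16 <= 28? True
  28 <= 40? True
Every consecutive pair is in order, so the list is non-decreasing.
Final answer: Yes


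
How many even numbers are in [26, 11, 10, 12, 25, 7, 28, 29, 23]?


Check each element:
  26 is even
  11 is odd
  10 is even
  12 is even
  25 is odd
  7 is odd
  28 is even
  29 is odd
  23 is odd
Evens: [26, 10, 12, 28]
Count of evens = 4
Final answer: 4


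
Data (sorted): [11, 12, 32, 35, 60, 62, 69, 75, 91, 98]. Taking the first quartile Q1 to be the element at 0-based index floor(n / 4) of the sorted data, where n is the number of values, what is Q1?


The list has n = 10 elements.
Q1 index = floor(10 / 4) = floor(2.5) = 2
Counting from index 0 in the sorted data, the element at index 2 is 32.
Final answer: 32


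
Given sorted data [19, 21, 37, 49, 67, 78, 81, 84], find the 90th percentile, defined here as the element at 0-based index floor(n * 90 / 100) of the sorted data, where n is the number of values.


The dataset has n = 8 elements.
Index = floor(8 * 90 / 100) = floor(720 / 100) = floor(7.2) = 7
Counting from index 0 in the sorted data, the element at index 7 is 84.
Final answer: 84


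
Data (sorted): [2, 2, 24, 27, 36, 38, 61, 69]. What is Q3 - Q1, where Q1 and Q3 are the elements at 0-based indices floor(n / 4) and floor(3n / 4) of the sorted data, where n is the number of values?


The data has n = 8 elements.
Q1 index = floor(8 / 4) = floor(2) = 2; Q3 index = floor(3 * 8 / 4) = floor(6) = 6
Q1 = element at index 2 = 24
Q3 = element at index 6 = 61
IQR = 61 - 24 = 37
Final answer: 37


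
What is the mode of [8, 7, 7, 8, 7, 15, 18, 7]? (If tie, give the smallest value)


Count the frequency of each value:
  7 appears 4 time(s)
  8 appears 2 time(s)
  15 appears 1 time(s)
  18 appears 1 time(s)
Maximum frequency is 4.
Only 7 reaches that frequency, so it is the mode.
Final answer: 7


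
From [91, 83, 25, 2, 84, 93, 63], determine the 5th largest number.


Sort descending: [93, 91, 84, 83, 63, 25, 2]
The 5th element (1-indexed) is at index 4.
Value = 63
Final answer: 63


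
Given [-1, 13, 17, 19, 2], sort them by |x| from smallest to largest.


Compute absolute values:
  |-1| = 1
  |13| = 13
  |17| = 17
  |19| = 19
  |2| = 2
Absolute values in increasing order: 1 < 2 < 13 < 17 < 19
Listing the original numbers in that order gives the answer.
Final answer: [-1, 2, 13, 17, 19]


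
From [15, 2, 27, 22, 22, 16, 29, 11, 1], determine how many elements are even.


Check each element:
  15 is odd
  2 is even
  27 is odd
  22 is even
  22 is even
  16 is even
  29 is odd
  11 is odd
  1 is odd
Evens: [2, 22, 22, 16]
Count of evens = 4
Final answer: 4


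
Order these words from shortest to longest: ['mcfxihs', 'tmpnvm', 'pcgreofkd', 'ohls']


Compute lengths:
  'mcfxihs' has length 7
  'tmpnvm' has length 6
  'pcgreofkd' has length 9
  'ohls' has length 4
Lengths in increasing order: 4 < 6 < 7 < 9
Listing the words in that order gives the answer.
Final answer: ['ohls', 'tmpnvm', 'mcfxihs', 'pcgreofkd']


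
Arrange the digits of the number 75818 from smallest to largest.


The number 75818 has digits: 7, 5, 8, 1, 8
Sorted: 1, 5, 7, 8, 8
Joining the sorted digits gives the result.
Final answer: 15788


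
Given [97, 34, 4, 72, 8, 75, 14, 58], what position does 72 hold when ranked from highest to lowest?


Sort descending: [97, 75, 72, 58, 34, 14, 8, 4]
Find 72 in the sorted list.
72 is at position 3.
Final answer: 3


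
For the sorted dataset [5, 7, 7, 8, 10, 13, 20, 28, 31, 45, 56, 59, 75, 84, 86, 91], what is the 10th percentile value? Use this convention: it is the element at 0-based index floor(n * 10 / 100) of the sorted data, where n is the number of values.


The dataset has n = 16 elements.
Index = floor(16 * 10 / 100) = floor(160 / 100) = floor(1.6) = 1
Counting from index 0 in the sorted data, the element at index 1 is 7.
Final answer: 7


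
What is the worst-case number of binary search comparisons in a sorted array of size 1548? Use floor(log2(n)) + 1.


Binary search halves the search space each step.
Maximum comparisons = floor(log2(1548)) + 1
log2(1548) = 10.5962
floor(log2(1548)) = 10, so 10 + 1 = 11
Final answer: 11


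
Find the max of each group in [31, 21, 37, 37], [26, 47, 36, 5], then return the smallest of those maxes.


Find max of each group:
  Group 1: [31, 21, 37, 37] -> max = 37
  Group 2: [26, 47, 36, 5] -> max = 47
Maxes: [37, 47]
Minimum of maxes = 37
Final answer: 37


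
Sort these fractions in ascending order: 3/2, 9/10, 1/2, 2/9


Convert to decimal for comparison:
  3/2 = 1.5
  9/10 = 0.9
  1/2 = 0.5
  2/9 = 0.2222
Decimals in increasing order: 0.2222 < 0.5 < 0.9 < 1.5
Writing each back as its fraction gives the sorted order.
Final answer: 2/9, 1/2, 9/10, 3/2


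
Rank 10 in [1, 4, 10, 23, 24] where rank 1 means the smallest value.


Sort ascending: [1, 4, 10, 23, 24]
Find 10 in the sorted list.
10 is at position 3 (1-indexed).
Final answer: 3


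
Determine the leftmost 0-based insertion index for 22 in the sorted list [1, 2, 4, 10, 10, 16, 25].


List is sorted: [1, 2, 4, 10, 10, 16, 25]
We need the leftmost position where 22 can be inserted, i.e. the first index whose element is >= 22 (or the end of the list if none is).
Binary search with low=0, high=7 (0-based indices):
  low=0, high=7, mid=3: a[3]=10 < 22, so low = 4
  low=4, high=7, mid=5: a[5]=16 < 22, so low = 6
  low=6, high=7, mid=6: a[6]=25 >= 22, so high = 6
Now low = high = 6, so the insertion index is 6.
Final answer: 6


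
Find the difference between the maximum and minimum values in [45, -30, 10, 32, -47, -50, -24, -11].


Maximum value: 45
Minimum value: -50
Range = 45 - (-50) = 95
Final answer: 95


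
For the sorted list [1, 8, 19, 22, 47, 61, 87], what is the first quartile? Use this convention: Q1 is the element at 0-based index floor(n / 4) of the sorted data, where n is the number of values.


The list has n = 7 elements.
Q1 index = floor(7 / 4) = floor(1.75) = 1
Counting from index 0 in the sorted data, the element at index 1 is 8.
Final answer: 8


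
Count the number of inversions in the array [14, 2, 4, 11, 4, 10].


For each element, count the later elements that are smaller than it:
  14 (index 0): smaller elements after it = [2, 4, 11, 4, 10] -> 5
  2 (index 1): smaller elements after it = [] -> 0
  4 (index 2): smaller elements after it = [] -> 0
  11 (index 3): smaller elements after it = [4, 10] -> 2
  4 (index 4): smaller elements after it = [] -> 0
Total inversions = 5 + 0 + 0 + 2 + 0 = 7
Final answer: 7


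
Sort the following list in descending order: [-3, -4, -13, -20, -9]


Original list: [-3, -4, -13, -20, -9]
Repeatedly take the largest remaining element:
  Remaining [-3, -4, -13, -20, -9] -> largest is -3
  Remaining [-4, -13, -20, -9] -> largest is -4
  Remaining [-13, -20, -9] -> largest is -9
  Remaining [-13, -20] -> largest is -13
  Remaining [-20] -> largest is -20
Collecting the picks in order gives the descending list.
Final answer: [-3, -4, -9, -13, -20]


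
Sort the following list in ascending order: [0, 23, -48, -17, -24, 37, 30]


Original list: [0, 23, -48, -17, -24, 37, 30]
Repeatedly take the smallest remaining element:
  Remaining [0, 23, -48, -17, -24, 37, 30] -> smallest is -48
  Remaining [0, 23, -17, -24, 37, 30] -> smallest is -24
  Remaining [0, 23, -17, 37, 30] -> smallest is -17
  Remaining [0, 23, 37, 30] -> smallest is 0
  Remaining [23, 37, 30] -> smallest is 23
  Remaining [37, 30] -> smallest is 30
  Remaining [37] -> smallest is 37
Collecting the picks in order gives the sorted list.
Final answer: [-48, -24, -17, 0, 23, 30, 37]


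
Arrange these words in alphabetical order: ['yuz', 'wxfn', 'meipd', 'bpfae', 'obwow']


Compare strings character by character (the first differing letter decides):
  'bpfae' < 'meipd' since 'b' < 'm' at position 1
  'meipd' < 'obwow' since 'm' < 'o' at position 1
  'obwow' < 'wxfn' since 'o' < 'w' at position 1
  'wxfn' < 'yuz' since 'w' < 'y' at position 1
Chaining these comparisons gives the alphabetical order.
Final answer: ['bpfae', 'meipd', 'obwow', 'wxfn', 'yuz']


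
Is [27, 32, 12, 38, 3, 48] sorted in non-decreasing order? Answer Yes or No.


Check consecutive pairs:
  27 <= 32? True
  32 <= 12? False
  12 <= 38? True
  38 <= 3? False
  3 <= 48? True
2 consecutive pair(s) are out of order, so the list is not sorted.
Final answer: No


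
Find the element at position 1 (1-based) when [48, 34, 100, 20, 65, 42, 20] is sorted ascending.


Sort ascending: [20, 20, 34, 42, 48, 65, 100]
The 1st element (1-indexed) is at index 0.
Value = 20
Final answer: 20


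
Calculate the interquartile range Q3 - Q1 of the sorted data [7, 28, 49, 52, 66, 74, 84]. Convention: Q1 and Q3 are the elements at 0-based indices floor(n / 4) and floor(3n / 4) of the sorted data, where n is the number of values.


The data has n = 7 elements.
Q1 index = floor(7 / 4) = floor(1.75) = 1; Q3 index = floor(3 * 7 / 4) = floor(5.25) = 5
Q1 = element at index 1 = 28
Q3 = element at index 5 = 74
IQR = 74 - 28 = 46
Final answer: 46


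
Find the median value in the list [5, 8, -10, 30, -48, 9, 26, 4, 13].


First, sort the list: [-48, -10, 4, 5, 8, 9, 13, 26, 30]
The list has 9 elements (odd count).
The middle index is 4 (0-based), and the element there is 8.
Final answer: 8


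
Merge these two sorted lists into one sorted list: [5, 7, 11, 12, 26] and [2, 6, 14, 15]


List A: [5, 7, 11, 12, 26]
List B: [2, 6, 14, 15]
Repeatedly compare the front elements and take the smaller:
  5 vs 2 -> take 2
  5 vs 6 -> take 5
  7 vs 6 -> take 6
  7 vs 14 -> take 7
  11 vs 14 -> take 11
  12 vs 14 -> take 12
  26 vs 14 -> take 14
  26 vs 15 -> take 15
  B is exhausted; append the rest of A: [26]
Final answer: [2, 5, 6, 7, 11, 12, 14, 15, 26]


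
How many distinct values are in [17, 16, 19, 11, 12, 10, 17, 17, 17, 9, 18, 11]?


List all unique values:
Distinct values: [9, 10, 11, 12, 16, 17, 18, 19]
Count = 8
Final answer: 8
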